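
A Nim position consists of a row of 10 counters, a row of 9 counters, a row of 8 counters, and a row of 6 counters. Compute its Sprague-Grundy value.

13

Nim-sum: 10 ⊕ 9 ⊕ 8 ⊕ 6 = 13.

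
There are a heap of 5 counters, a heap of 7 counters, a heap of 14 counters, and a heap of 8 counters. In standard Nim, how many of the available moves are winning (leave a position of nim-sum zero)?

3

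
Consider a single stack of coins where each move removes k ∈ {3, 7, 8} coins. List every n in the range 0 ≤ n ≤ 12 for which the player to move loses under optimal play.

0, 1, 2, 6, 11, 12

Grundy values for subtraction set {3, 7, 8}:
k:     0  1  2  3  4  5  6  7  8  9 10 11 12
g(k):  0  0  0  1  1  1  0  2  2  1  3  0  0
The P-positions (g = 0) in 0..12 are 0, 1, 2, 6, 11, 12.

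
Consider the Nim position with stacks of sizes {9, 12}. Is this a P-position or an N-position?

N-position

In binary:
  1001  (9)
  1100  (12)
  ----
  0101  (5)
The nim-sum is 5 ≠ 0, so this is an N-position: the player to move can win.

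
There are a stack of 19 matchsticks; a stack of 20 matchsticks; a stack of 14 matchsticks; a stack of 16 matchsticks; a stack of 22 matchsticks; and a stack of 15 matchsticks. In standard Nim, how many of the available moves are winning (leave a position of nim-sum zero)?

0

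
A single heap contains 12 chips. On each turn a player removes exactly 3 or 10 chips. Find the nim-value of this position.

2

Compute g(0), g(1), … for moves {3, 10}:
k:     0  1  2  3  4  5  6  7  8  9 10 11 12
g(k):  0  0  0  1  1  1  0  0  0  1  1  1  2
So g(12) = 2.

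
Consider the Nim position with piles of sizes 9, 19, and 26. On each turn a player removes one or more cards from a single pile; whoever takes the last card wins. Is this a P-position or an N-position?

P-position

In binary:
  01001  (9)
  10011  (19)
  11010  (26)
  -----
  00000  (0)
The nim-sum is 0, so this is a P-position: the player to move is in a losing position under optimal play.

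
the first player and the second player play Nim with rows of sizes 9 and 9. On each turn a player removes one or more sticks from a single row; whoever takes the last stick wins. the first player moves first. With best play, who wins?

Compute the nim-sum pairwise:
9 ⊕ 9 = 0
The nim-sum is 0, so this is a P-position: the player to move is in a losing position under optimal play; the first player is about to move from it and so loses — the second player wins.

the second player wins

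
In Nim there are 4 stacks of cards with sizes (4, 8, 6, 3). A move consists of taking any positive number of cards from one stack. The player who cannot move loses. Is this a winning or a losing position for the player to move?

In binary:
  0100  (4)
  1000  (8)
  0110  (6)
  0011  (3)
  ----
  1001  (9)
The nim-sum is 9 ≠ 0, so this is an N-position: the player to move can win.

Winning position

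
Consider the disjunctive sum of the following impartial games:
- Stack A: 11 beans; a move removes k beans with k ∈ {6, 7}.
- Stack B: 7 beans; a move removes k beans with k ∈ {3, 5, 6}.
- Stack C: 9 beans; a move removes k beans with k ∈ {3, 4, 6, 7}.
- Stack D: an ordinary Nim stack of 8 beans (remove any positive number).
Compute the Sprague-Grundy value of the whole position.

8

Grundy values for stack A (subtraction set {6, 7}):
g(0) = mex{} = 0
g(1) = mex{} = 0
g(2) = mex{} = 0
g(3) = mex{} = 0
g(4) = mex{} = 0
g(5) = mex{} = 0
g(6) = mex{0} = 1
g(7) = mex{0} = 1
g(8) = mex{0} = 1
g(9) = mex{0} = 1
g(10) = mex{0} = 1
g(11) = mex{0} = 1
So g(11) = 1.
For stack B, compute g(0), g(1), … with moves {3, 5, 6}:
g(0) = mex{} = 0
g(1) = mex{} = 0
g(2) = mex{} = 0
g(3) = mex{0} = 1
g(4) = mex{0} = 1
g(5) = mex{0} = 1
g(6) = mex{0,1} = 2
g(7) = mex{0,1} = 2
So g(7) = 2.
Build the Grundy sequence for stack C with g(k) = mex{g(k−s) : s ∈ {3, 4, 6, 7}, s ≤ k}:
g(0) = mex{} = 0
g(1) = mex{} = 0
g(2) = mex{} = 0
g(3) = mex{0} = 1
g(4) = mex{0} = 1
g(5) = mex{0} = 1
g(6) = mex{0,1} = 2
g(7) = mex{0,1} = 2
g(8) = mex{0,1} = 2
g(9) = mex{0,1,2} = 3
So g(9) = 3.
Stack D is a plain Nim stack of size 8, so its Grundy value is 8.
The value of a disjunctive sum is the nim-sum of the parts.
Combined value = 1 XOR 2 XOR 3 XOR 8 = 8.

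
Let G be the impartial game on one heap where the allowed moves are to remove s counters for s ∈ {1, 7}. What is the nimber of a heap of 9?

1

Compute g(0), g(1), … for moves {1, 7}:
g(0) = mex{} = 0
g(1) = mex{0} = 1
g(2) = mex{1} = 0
g(3) = mex{0} = 1
g(4) = mex{1} = 0
g(5) = mex{0} = 1
g(6) = mex{1} = 0
g(7) = mex{0} = 1
g(8) = mex{1} = 0
g(9) = mex{0} = 1
So g(9) = 1.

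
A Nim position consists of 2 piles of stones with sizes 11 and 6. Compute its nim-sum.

13

Bitwise XOR of the heap sizes:
  1011  (11)
  0110  (6)
  ----
  1101  (13)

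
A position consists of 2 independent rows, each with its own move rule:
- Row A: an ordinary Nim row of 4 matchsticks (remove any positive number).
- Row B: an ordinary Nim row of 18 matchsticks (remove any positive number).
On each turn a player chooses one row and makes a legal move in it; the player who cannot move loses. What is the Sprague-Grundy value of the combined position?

Row A is a plain Nim row of size 4, so its Grundy value is 4.
Row B is a plain Nim row of size 18, so its Grundy value is 18.
The value of a disjunctive sum is the nim-sum of the parts.
Combined value = 4 XOR 18 = 22.

22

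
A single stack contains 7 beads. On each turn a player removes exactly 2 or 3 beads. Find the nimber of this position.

Build the Grundy sequence with g(k) = mex{g(k−s) : s ∈ {2, 3}, s ≤ k}:
g(0) = mex{} = 0
g(1) = mex{} = 0
g(2) = mex{0} = 1
g(3) = mex{0} = 1
g(4) = mex{0,1} = 2
g(5) = mex{1} = 0
g(6) = mex{1,2} = 0
g(7) = mex{0,2} = 1
So g(7) = 1.

1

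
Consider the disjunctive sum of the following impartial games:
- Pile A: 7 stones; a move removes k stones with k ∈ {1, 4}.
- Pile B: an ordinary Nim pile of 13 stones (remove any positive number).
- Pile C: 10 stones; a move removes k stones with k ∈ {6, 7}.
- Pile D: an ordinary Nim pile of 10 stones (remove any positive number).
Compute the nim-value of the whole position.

6

Grundy values for pile A (subtraction set {1, 4}):
g(0) = mex{} = 0
g(1) = mex{0} = 1
g(2) = mex{1} = 0
g(3) = mex{0} = 1
g(4) = mex{0,1} = 2
g(5) = mex{1,2} = 0
g(6) = mex{0} = 1
g(7) = mex{1} = 0
So g(7) = 0.
Pile B is a plain Nim pile of size 13, so its Grundy value is 13.
Grundy values for pile C (subtraction set {6, 7}):
g(0) = mex{} = 0
g(1) = mex{} = 0
g(2) = mex{} = 0
g(3) = mex{} = 0
g(4) = mex{} = 0
g(5) = mex{} = 0
g(6) = mex{0} = 1
g(7) = mex{0} = 1
g(8) = mex{0} = 1
g(9) = mex{0} = 1
g(10) = mex{0} = 1
So g(10) = 1.
Pile D is a plain Nim pile of size 10, so its Grundy value is 10.
By the Sprague-Grundy theorem, the Grundy value of a sum of independent games is the XOR of the component values.
Combined value = 0 ⊕ 13 ⊕ 1 ⊕ 10 = 6.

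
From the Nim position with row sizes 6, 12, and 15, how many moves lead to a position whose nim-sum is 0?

Write each in binary and XOR column by column:
  0110  (6)
  1100  (12)
  1111  (15)
  ----
  0101  (5)
The overall nim-sum is X = 5. A row of size p has a winning move iff p XOR X < p (reduce it to p XOR X).
  6: 6 XOR 5 = 3 < 6 — winning move (to 3).
  12: 12 XOR 5 = 9 < 12 — winning move (to 9).
  15: 15 XOR 5 = 10 < 15 — winning move (to 10).
That gives 3 winning moves.

3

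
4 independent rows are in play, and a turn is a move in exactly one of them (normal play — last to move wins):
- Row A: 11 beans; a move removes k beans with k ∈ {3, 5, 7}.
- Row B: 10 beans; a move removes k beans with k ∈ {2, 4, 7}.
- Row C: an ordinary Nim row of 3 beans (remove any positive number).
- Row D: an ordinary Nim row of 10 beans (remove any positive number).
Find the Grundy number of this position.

11

Build the Grundy sequence for row A with g(k) = mex{g(k−s) : s ∈ {3, 5, 7}, s ≤ k}:
g(0) = mex{} = 0
g(1) = mex{} = 0
g(2) = mex{} = 0
g(3) = mex{0} = 1
g(4) = mex{0} = 1
g(5) = mex{0} = 1
g(6) = mex{0,1} = 2
g(7) = mex{0,1} = 2
g(8) = mex{0,1} = 2
g(9) = mex{0,1,2} = 3
g(10) = mex{1,2} = 0
g(11) = mex{1,2} = 0
So g(11) = 0.
For row B, compute g(0), g(1), … with moves {2, 4, 7}:
k:     0  1  2  3  4  5  6  7  8  9 10
g(k):  0  0  1  1  2  2  0  3  1  0  2
So g(10) = 2.
Row C is a plain Nim row of size 3, so its Grundy value is 3.
Row D is a plain Nim row of size 10, so its Grundy value is 10.
The value of a disjunctive sum is the nim-sum of the parts.
Combined value = 0 XOR 2 XOR 3 XOR 10 = 11.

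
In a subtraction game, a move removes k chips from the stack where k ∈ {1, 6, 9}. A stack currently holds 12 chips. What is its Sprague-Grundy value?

Grundy values for subtraction set {1, 6, 9}:
g(0) = mex{} = 0
g(1) = mex{0} = 1
g(2) = mex{1} = 0
g(3) = mex{0} = 1
g(4) = mex{1} = 0
g(5) = mex{0} = 1
g(6) = mex{0,1} = 2
g(7) = mex{1,2} = 0
g(8) = mex{0} = 1
g(9) = mex{0,1} = 2
g(10) = mex{0,1,2} = 3
g(11) = mex{0,1,3} = 2
g(12) = mex{1,2} = 0
So g(12) = 0.

0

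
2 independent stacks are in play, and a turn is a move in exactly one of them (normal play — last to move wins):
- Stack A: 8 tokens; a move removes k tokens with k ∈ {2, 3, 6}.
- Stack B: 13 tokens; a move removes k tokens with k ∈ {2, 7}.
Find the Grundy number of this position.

2

For stack A, compute g(0), g(1), … with moves {2, 3, 6}:
g(0) = mex{} = 0
g(1) = mex{} = 0
g(2) = mex{0} = 1
g(3) = mex{0} = 1
g(4) = mex{0,1} = 2
g(5) = mex{1} = 0
g(6) = mex{0,1,2} = 3
g(7) = mex{0,2} = 1
g(8) = mex{0,1,3} = 2
So g(8) = 2.
For stack B, compute g(0), g(1), … with moves {2, 7}:
k:     0  1  2  3  4  5  6  7  8  9 10 11 12 13
g(k):  0  0  1  1  0  0  1  1  2  0  0  1  1  0
So g(13) = 0.
The value of a disjunctive sum is the nim-sum of the parts.
Combined value = 2 ⊕ 0 = 2.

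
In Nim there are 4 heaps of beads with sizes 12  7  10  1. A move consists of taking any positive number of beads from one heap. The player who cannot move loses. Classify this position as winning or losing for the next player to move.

Nim-sum: 12 ^ 7 ^ 10 ^ 1 = 0.
The nim-sum is 0, so this is a P-position: the player to move is in a losing position under optimal play.

Losing position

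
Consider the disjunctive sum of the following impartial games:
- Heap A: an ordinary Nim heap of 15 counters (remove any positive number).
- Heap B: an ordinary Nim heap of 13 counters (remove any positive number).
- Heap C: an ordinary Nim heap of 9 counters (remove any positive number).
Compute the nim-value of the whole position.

Heap A is a plain Nim heap of size 15, so its Grundy value is 15.
Heap B is a plain Nim heap of size 13, so its Grundy value is 13.
Heap C is a plain Nim heap of size 9, so its Grundy value is 9.
The value of a disjunctive sum is the nim-sum of the parts.
Combined value = 15 ⊕ 13 ⊕ 9 = 11.

11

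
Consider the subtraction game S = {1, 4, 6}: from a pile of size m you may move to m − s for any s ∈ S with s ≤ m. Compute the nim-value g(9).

2

Grundy values for subtraction set {1, 4, 6}:
k:     0  1  2  3  4  5  6  7  8  9
g(k):  0  1  0  1  2  0  1  0  1  2
So g(9) = 2.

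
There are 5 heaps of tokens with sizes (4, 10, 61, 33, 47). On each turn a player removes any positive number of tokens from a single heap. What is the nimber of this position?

Write each in binary and XOR column by column:
  000100  (4)
  001010  (10)
  111101  (61)
  100001  (33)
  101111  (47)
  ------
  111101  (61)

61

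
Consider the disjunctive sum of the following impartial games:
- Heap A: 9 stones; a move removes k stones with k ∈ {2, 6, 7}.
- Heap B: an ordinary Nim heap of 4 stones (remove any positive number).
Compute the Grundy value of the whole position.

4

Grundy values for heap A (subtraction set {2, 6, 7}):
g(0) = mex{} = 0
g(1) = mex{} = 0
g(2) = mex{0} = 1
g(3) = mex{0} = 1
g(4) = mex{1} = 0
g(5) = mex{1} = 0
g(6) = mex{0} = 1
g(7) = mex{0} = 1
g(8) = mex{0,1} = 2
g(9) = mex{1} = 0
So g(9) = 0.
Heap B is a plain Nim heap of size 4, so its Grundy value is 4.
By the Sprague-Grundy theorem, the Grundy value of a sum of independent games is the XOR of the component values.
Combined value = 0 XOR 4 = 4.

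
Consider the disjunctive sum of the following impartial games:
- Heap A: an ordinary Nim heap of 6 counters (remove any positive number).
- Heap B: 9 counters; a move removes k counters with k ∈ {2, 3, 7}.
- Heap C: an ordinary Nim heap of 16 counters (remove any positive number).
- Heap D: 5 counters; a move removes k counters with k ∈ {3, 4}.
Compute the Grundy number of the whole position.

21

Heap A is a plain Nim heap of size 6, so its Grundy value is 6.
For heap B, compute g(0), g(1), … with moves {2, 3, 7}:
k:     0  1  2  3  4  5  6  7  8  9
g(k):  0  0  1  1  2  0  0  1  1  2
So g(9) = 2.
Heap C is a plain Nim heap of size 16, so its Grundy value is 16.
Grundy values for heap D (subtraction set {3, 4}):
k:     0  1  2  3  4  5
g(k):  0  0  0  1  1  1
So g(5) = 1.
By the Sprague-Grundy theorem, the Grundy value of a sum of independent games is the XOR of the component values.
Combined value = 6 ⊕ 2 ⊕ 16 ⊕ 1 = 21.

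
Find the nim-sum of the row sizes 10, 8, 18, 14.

30

Nim-sum: 10 ⊕ 8 ⊕ 18 ⊕ 14 = 30.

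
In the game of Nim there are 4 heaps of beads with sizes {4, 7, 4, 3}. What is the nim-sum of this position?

Bitwise XOR of the heap sizes:
  100  (4)
  111  (7)
  100  (4)
  011  (3)
  ---
  100  (4)

4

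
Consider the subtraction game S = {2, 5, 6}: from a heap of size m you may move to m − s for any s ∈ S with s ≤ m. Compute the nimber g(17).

1

Build the Grundy sequence with g(k) = mex{g(k−s) : s ∈ {2, 5, 6}, s ≤ k}:
k:     0  1  2  3  4  5  6  7  8  9 10 11 12 13 14 15 16 17
g(k):  0  0  1  1  0  2  1  3  0  2  1  0  0  1  1  0  2  1
So g(17) = 1.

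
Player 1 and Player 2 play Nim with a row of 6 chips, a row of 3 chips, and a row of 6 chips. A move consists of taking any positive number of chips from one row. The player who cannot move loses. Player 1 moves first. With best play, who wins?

Player 1 wins

Compute the nim-sum pairwise:
6 XOR 3 = 5
5 XOR 6 = 3
The nim-sum is 3 ≠ 0, so this is an N-position: the player to move can win; Player 1 has a winning move.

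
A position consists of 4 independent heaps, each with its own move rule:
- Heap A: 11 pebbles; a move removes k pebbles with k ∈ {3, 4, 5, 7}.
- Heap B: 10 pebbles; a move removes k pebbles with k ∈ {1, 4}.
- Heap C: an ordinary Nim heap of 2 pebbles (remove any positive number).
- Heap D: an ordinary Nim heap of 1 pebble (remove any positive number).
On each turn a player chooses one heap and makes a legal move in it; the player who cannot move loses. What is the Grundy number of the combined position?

Build the Grundy sequence for heap A with g(k) = mex{g(k−s) : s ∈ {3, 4, 5, 7}, s ≤ k}:
k:     0  1  2  3  4  5  6  7  8  9 10 11
g(k):  0  0  0  1  1  1  2  2  2  3  0  0
So g(11) = 0.
Build the Grundy sequence for heap B with g(k) = mex{g(k−s) : s ∈ {1, 4}, s ≤ k}:
g(0) = mex{} = 0
g(1) = mex{0} = 1
g(2) = mex{1} = 0
g(3) = mex{0} = 1
g(4) = mex{0,1} = 2
g(5) = mex{1,2} = 0
g(6) = mex{0} = 1
g(7) = mex{1} = 0
g(8) = mex{0,2} = 1
g(9) = mex{0,1} = 2
g(10) = mex{1,2} = 0
So g(10) = 0.
Heap C is a plain Nim heap of size 2, so its Grundy value is 2.
Heap D is a plain Nim heap of size 1, so its Grundy value is 1.
By the Sprague-Grundy theorem, the Grundy value of a sum of independent games is the XOR of the component values.
Combined value = 0 XOR 0 XOR 2 XOR 1 = 3.

3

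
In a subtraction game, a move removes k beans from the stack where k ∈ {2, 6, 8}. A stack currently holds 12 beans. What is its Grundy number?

Compute g(0), g(1), … for moves {2, 6, 8}:
g(0) = mex{} = 0
g(1) = mex{} = 0
g(2) = mex{0} = 1
g(3) = mex{0} = 1
g(4) = mex{1} = 0
g(5) = mex{1} = 0
g(6) = mex{0} = 1
g(7) = mex{0} = 1
g(8) = mex{0,1} = 2
g(9) = mex{0,1} = 2
g(10) = mex{0,1,2} = 3
g(11) = mex{0,1,2} = 3
g(12) = mex{0,1,3} = 2
So g(12) = 2.

2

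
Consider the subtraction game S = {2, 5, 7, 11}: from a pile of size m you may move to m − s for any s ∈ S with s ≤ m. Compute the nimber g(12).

1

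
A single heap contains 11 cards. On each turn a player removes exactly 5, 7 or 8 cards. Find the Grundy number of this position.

Compute g(0), g(1), … for moves {5, 7, 8}:
g(0) = mex{} = 0
g(1) = mex{} = 0
g(2) = mex{} = 0
g(3) = mex{} = 0
g(4) = mex{} = 0
g(5) = mex{0} = 1
g(6) = mex{0} = 1
g(7) = mex{0} = 1
g(8) = mex{0} = 1
g(9) = mex{0} = 1
g(10) = mex{0,1} = 2
g(11) = mex{0,1} = 2
So g(11) = 2.

2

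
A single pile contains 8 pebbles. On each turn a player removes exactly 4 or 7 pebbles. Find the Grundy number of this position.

2

Build the Grundy sequence with g(k) = mex{g(k−s) : s ∈ {4, 7}, s ≤ k}:
g(0) = mex{} = 0
g(1) = mex{} = 0
g(2) = mex{} = 0
g(3) = mex{} = 0
g(4) = mex{0} = 1
g(5) = mex{0} = 1
g(6) = mex{0} = 1
g(7) = mex{0} = 1
g(8) = mex{0,1} = 2
So g(8) = 2.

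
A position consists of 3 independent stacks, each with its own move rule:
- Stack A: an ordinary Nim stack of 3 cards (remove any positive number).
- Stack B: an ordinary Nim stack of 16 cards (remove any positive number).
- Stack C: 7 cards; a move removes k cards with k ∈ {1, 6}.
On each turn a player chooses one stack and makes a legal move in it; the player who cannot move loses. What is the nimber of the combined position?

Stack A is a plain Nim stack of size 3, so its Grundy value is 3.
Stack B is a plain Nim stack of size 16, so its Grundy value is 16.
Build the Grundy sequence for stack C with g(k) = mex{g(k−s) : s ∈ {1, 6}, s ≤ k}:
g(0) = mex{} = 0
g(1) = mex{0} = 1
g(2) = mex{1} = 0
g(3) = mex{0} = 1
g(4) = mex{1} = 0
g(5) = mex{0} = 1
g(6) = mex{0,1} = 2
g(7) = mex{1,2} = 0
So g(7) = 0.
By the Sprague-Grundy theorem, the Grundy value of a sum of independent games is the XOR of the component values.
Combined value = 3 XOR 16 XOR 0 = 19.

19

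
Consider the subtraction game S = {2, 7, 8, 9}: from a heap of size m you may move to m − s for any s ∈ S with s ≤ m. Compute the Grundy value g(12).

2

Compute g(0), g(1), … for moves {2, 7, 8, 9}:
g(0) = mex{} = 0
g(1) = mex{} = 0
g(2) = mex{0} = 1
g(3) = mex{0} = 1
g(4) = mex{1} = 0
g(5) = mex{1} = 0
g(6) = mex{0} = 1
g(7) = mex{0} = 1
g(8) = mex{0,1} = 2
g(9) = mex{0,1} = 2
g(10) = mex{0,1,2} = 3
g(11) = mex{0,1,2} = 3
g(12) = mex{0,1,3} = 2
So g(12) = 2.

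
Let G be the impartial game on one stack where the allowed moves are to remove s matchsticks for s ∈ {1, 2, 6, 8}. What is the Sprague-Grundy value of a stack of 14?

0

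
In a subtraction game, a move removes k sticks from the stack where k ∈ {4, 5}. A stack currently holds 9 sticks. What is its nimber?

Grundy values for subtraction set {4, 5}:
k:     0  1  2  3  4  5  6  7  8  9
g(k):  0  0  0  0  1  1  1  1  2  0
So g(9) = 0.

0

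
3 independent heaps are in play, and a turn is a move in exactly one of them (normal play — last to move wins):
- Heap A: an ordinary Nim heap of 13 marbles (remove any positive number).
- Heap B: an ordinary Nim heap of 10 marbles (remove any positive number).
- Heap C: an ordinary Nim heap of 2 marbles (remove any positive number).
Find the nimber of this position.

5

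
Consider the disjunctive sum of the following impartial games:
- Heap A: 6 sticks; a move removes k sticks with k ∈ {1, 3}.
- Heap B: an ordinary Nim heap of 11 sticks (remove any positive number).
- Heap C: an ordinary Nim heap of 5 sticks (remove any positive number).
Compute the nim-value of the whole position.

14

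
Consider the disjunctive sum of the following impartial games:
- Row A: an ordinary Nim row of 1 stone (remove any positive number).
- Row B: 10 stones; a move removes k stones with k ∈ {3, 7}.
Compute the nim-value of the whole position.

Row A is a plain Nim row of size 1, so its Grundy value is 1.
For row B, compute g(0), g(1), … with moves {3, 7}:
k:     0  1  2  3  4  5  6  7  8  9 10
g(k):  0  0  0  1  1  1  0  2  2  1  0
So g(10) = 0.
By the Sprague-Grundy theorem, the Grundy value of a sum of independent games is the XOR of the component values.
Combined value = 1 ⊕ 0 = 1.

1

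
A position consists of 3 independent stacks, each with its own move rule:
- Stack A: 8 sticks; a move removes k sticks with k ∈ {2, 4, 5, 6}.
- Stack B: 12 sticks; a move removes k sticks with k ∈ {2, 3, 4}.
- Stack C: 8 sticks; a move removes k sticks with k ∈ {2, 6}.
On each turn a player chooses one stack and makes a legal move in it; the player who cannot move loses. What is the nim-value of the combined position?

0

Build the Grundy sequence for stack A with g(k) = mex{g(k−s) : s ∈ {2, 4, 5, 6}, s ≤ k}:
g(0) = mex{} = 0
g(1) = mex{} = 0
g(2) = mex{0} = 1
g(3) = mex{0} = 1
g(4) = mex{0,1} = 2
g(5) = mex{0,1} = 2
g(6) = mex{0,1,2} = 3
g(7) = mex{0,1,2} = 3
g(8) = mex{1,2,3} = 0
So g(8) = 0.
Grundy values for stack B (subtraction set {2, 3, 4}):
g(0) = mex{} = 0
g(1) = mex{} = 0
g(2) = mex{0} = 1
g(3) = mex{0} = 1
g(4) = mex{0,1} = 2
g(5) = mex{0,1} = 2
g(6) = mex{1,2} = 0
g(7) = mex{1,2} = 0
g(8) = mex{0,2} = 1
g(9) = mex{0,2} = 1
g(10) = mex{0,1} = 2
g(11) = mex{0,1} = 2
g(12) = mex{1,2} = 0
So g(12) = 0.
Build the Grundy sequence for stack C with g(k) = mex{g(k−s) : s ∈ {2, 6}, s ≤ k}:
g(0) = mex{} = 0
g(1) = mex{} = 0
g(2) = mex{0} = 1
g(3) = mex{0} = 1
g(4) = mex{1} = 0
g(5) = mex{1} = 0
g(6) = mex{0} = 1
g(7) = mex{0} = 1
g(8) = mex{1} = 0
So g(8) = 0.
By the Sprague-Grundy theorem, the Grundy value of a sum of independent games is the XOR of the component values.
Combined value = 0 XOR 0 XOR 0 = 0.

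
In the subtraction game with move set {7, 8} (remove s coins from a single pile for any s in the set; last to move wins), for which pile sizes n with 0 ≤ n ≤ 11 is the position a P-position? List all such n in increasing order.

Build the Grundy sequence with g(k) = mex{g(k−s) : s ∈ {7, 8}, s ≤ k}:
g(0) = mex{} = 0
g(1) = mex{} = 0
g(2) = mex{} = 0
g(3) = mex{} = 0
g(4) = mex{} = 0
g(5) = mex{} = 0
g(6) = mex{} = 0
g(7) = mex{0} = 1
g(8) = mex{0} = 1
g(9) = mex{0} = 1
g(10) = mex{0} = 1
g(11) = mex{0} = 1
The P-positions (g = 0) in 0..11 are 0, 1, 2, 3, 4, 5, 6.

0, 1, 2, 3, 4, 5, 6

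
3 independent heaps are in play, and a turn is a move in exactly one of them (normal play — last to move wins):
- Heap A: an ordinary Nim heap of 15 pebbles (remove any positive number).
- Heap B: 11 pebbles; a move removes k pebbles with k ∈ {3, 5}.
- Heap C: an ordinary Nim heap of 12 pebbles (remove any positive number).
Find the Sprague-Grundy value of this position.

Heap A is a plain Nim heap of size 15, so its Grundy value is 15.
Grundy values for heap B (subtraction set {3, 5}):
g(0) = mex{} = 0
g(1) = mex{} = 0
g(2) = mex{} = 0
g(3) = mex{0} = 1
g(4) = mex{0} = 1
g(5) = mex{0} = 1
g(6) = mex{0,1} = 2
g(7) = mex{0,1} = 2
g(8) = mex{1} = 0
g(9) = mex{1,2} = 0
g(10) = mex{1,2} = 0
g(11) = mex{0,2} = 1
So g(11) = 1.
Heap C is a plain Nim heap of size 12, so its Grundy value is 12.
The value of a disjunctive sum is the nim-sum of the parts.
Combined value = 15 XOR 1 XOR 12 = 2.

2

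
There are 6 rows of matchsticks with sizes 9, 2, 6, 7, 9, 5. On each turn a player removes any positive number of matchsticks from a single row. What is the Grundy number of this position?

Compute the nim-sum pairwise:
9 ^ 2 = 11
11 ^ 6 = 13
13 ^ 7 = 10
10 ^ 9 = 3
3 ^ 5 = 6

6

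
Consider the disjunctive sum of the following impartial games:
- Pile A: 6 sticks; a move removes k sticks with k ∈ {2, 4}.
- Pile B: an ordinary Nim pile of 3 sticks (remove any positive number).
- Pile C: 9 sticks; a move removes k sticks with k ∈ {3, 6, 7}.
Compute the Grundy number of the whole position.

0

Build the Grundy sequence for pile A with g(k) = mex{g(k−s) : s ∈ {2, 4}, s ≤ k}:
k:     0  1  2  3  4  5  6
g(k):  0  0  1  1  2  2  0
So g(6) = 0.
Pile B is a plain Nim pile of size 3, so its Grundy value is 3.
Build the Grundy sequence for pile C with g(k) = mex{g(k−s) : s ∈ {3, 6, 7}, s ≤ k}:
g(0) = mex{} = 0
g(1) = mex{} = 0
g(2) = mex{} = 0
g(3) = mex{0} = 1
g(4) = mex{0} = 1
g(5) = mex{0} = 1
g(6) = mex{0,1} = 2
g(7) = mex{0,1} = 2
g(8) = mex{0,1} = 2
g(9) = mex{0,1,2} = 3
So g(9) = 3.
By the Sprague-Grundy theorem, the Grundy value of a sum of independent games is the XOR of the component values.
Combined value = 0 XOR 3 XOR 3 = 0.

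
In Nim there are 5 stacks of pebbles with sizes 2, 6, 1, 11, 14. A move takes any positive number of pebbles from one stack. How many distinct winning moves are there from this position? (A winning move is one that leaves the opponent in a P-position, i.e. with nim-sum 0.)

0

Compute the nim-sum pairwise:
2 ⊕ 6 = 4
4 ⊕ 1 = 5
5 ⊕ 11 = 14
14 ⊕ 14 = 0
The nim-sum is already 0, so every move leaves a nonzero nim-sum — there are no winning moves.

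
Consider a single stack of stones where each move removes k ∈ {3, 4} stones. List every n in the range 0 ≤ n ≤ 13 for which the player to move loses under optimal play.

0, 1, 2, 7, 8, 9

Grundy values for subtraction set {3, 4}:
g(0) = mex{} = 0
g(1) = mex{} = 0
g(2) = mex{} = 0
g(3) = mex{0} = 1
g(4) = mex{0} = 1
g(5) = mex{0} = 1
g(6) = mex{0,1} = 2
g(7) = mex{1} = 0
g(8) = mex{1} = 0
g(9) = mex{1,2} = 0
g(10) = mex{0,2} = 1
g(11) = mex{0} = 1
g(12) = mex{0} = 1
g(13) = mex{0,1} = 2
The P-positions (g = 0) in 0..13 are 0, 1, 2, 7, 8, 9.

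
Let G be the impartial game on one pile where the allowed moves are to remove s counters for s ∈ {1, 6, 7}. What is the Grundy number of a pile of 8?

2

Compute g(0), g(1), … for moves {1, 6, 7}:
k:     0  1  2  3  4  5  6  7  8
g(k):  0  1  0  1  0  1  2  3  2
So g(8) = 2.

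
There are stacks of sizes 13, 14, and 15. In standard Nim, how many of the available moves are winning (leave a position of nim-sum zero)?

Nim-sum: 13 ^ 14 ^ 15 = 12.
The overall nim-sum is X = 12. A stack of size p has a winning move iff p XOR X < p (reduce it to p XOR X).
  13: 13 XOR 12 = 1 < 13 — winning move (to 1).
  14: 14 XOR 12 = 2 < 14 — winning move (to 2).
  15: 15 XOR 12 = 3 < 15 — winning move (to 3).
That gives 3 winning moves.

3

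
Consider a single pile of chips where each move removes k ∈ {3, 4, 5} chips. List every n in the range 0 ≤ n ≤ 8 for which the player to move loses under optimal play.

0, 1, 2, 8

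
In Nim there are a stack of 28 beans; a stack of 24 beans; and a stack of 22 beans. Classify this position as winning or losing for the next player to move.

Winning position

In binary:
  11100  (28)
  11000  (24)
  10110  (22)
  -----
  10010  (18)
The nim-sum is 18 ≠ 0, so this is an N-position: the player to move can win.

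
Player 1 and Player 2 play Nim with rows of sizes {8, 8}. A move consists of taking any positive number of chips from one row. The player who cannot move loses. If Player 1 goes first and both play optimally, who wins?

Nim-sum: 8 ^ 8 = 0.
The nim-sum is 0, so this is a P-position: the player to move is in a losing position under optimal play; Player 1 is about to move from it and so loses — Player 2 wins.

Player 2 wins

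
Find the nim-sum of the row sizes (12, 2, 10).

Compute the nim-sum pairwise:
12 ⊕ 2 = 14
14 ⊕ 10 = 4

4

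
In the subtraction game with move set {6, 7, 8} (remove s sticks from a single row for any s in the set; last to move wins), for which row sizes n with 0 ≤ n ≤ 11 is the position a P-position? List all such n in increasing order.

Compute g(0), g(1), … for moves {6, 7, 8}:
k:     0  1  2  3  4  5  6  7  8  9 10 11
g(k):  0  0  0  0  0  0  1  1  1  1  1  1
The P-positions (g = 0) in 0..11 are 0, 1, 2, 3, 4, 5.

0, 1, 2, 3, 4, 5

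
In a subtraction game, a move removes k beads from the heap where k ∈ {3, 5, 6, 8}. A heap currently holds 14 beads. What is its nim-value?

Compute g(0), g(1), … for moves {3, 5, 6, 8}:
k:     0  1  2  3  4  5  6  7  8  9 10 11 12 13 14
g(k):  0  0  0  1  1  1  2  2  2  3  3  0  0  0  1
So g(14) = 1.

1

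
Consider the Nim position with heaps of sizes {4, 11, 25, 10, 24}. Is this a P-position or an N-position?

Nim-sum: 4 XOR 11 XOR 25 XOR 10 XOR 24 = 4.
The nim-sum is 4 ≠ 0, so this is an N-position: the player to move can win.

N-position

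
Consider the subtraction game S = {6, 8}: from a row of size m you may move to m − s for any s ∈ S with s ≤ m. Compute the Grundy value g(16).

0

Compute g(0), g(1), … for moves {6, 8}:
k:     0  1  2  3  4  5  6  7  8  9 10 11 12 13 14 15 16
g(k):  0  0  0  0  0  0  1  1  1  1  1  1  2  2  0  0  0
So g(16) = 0.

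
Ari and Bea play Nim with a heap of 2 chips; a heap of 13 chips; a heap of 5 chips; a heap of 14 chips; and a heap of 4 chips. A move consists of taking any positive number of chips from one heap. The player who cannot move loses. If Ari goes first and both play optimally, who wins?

Bea wins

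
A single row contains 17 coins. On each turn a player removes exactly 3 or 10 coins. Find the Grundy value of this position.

1

Build the Grundy sequence with g(k) = mex{g(k−s) : s ∈ {3, 10}, s ≤ k}:
k:     0  1  2  3  4  5  6  7  8  9 10 11 12 13 14 15 16 17
g(k):  0  0  0  1  1  1  0  0  0  1  1  1  2  0  0  0  1  1
So g(17) = 1.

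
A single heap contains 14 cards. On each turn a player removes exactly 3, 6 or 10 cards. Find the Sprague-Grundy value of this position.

Compute g(0), g(1), … for moves {3, 6, 10}:
g(0) = mex{} = 0
g(1) = mex{} = 0
g(2) = mex{} = 0
g(3) = mex{0} = 1
g(4) = mex{0} = 1
g(5) = mex{0} = 1
g(6) = mex{0,1} = 2
g(7) = mex{0,1} = 2
g(8) = mex{0,1} = 2
g(9) = mex{1,2} = 0
g(10) = mex{0,1,2} = 3
g(11) = mex{0,1,2} = 3
g(12) = mex{0,2} = 1
g(13) = mex{1,2,3} = 0
g(14) = mex{1,2,3} = 0
So g(14) = 0.

0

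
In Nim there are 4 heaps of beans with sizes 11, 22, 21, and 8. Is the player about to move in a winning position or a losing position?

Nim-sum: 11 ⊕ 22 ⊕ 21 ⊕ 8 = 0.
The nim-sum is 0, so this is a P-position: the player to move is in a losing position under optimal play.

Losing position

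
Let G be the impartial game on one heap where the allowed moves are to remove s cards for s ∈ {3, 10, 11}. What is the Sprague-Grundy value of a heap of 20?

Compute g(0), g(1), … for moves {3, 10, 11}:
k:     0  1  2  3  4  5  6  7  8  9 10 11 12 13 14 15 16 17 18 19 20
g(k):  0  0  0  1  1  1  0  0  0  1  1  1  2  2  0  0  3  1  1  2  0
So g(20) = 0.

0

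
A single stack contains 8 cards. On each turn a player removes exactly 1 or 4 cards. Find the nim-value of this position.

1

Grundy values for subtraction set {1, 4}:
k:     0  1  2  3  4  5  6  7  8
g(k):  0  1  0  1  2  0  1  0  1
So g(8) = 1.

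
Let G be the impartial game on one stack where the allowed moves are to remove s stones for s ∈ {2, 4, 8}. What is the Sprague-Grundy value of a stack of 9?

Compute g(0), g(1), … for moves {2, 4, 8}:
g(0) = mex{} = 0
g(1) = mex{} = 0
g(2) = mex{0} = 1
g(3) = mex{0} = 1
g(4) = mex{0,1} = 2
g(5) = mex{0,1} = 2
g(6) = mex{1,2} = 0
g(7) = mex{1,2} = 0
g(8) = mex{0,2} = 1
g(9) = mex{0,2} = 1
So g(9) = 1.

1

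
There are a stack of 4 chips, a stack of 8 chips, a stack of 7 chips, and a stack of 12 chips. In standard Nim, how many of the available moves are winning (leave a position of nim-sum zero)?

3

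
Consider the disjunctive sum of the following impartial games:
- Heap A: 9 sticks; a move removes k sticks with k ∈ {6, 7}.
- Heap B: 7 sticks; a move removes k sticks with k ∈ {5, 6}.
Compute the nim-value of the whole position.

Build the Grundy sequence for heap A with g(k) = mex{g(k−s) : s ∈ {6, 7}, s ≤ k}:
k:     0  1  2  3  4  5  6  7  8  9
g(k):  0  0  0  0  0  0  1  1  1  1
So g(9) = 1.
For heap B, compute g(0), g(1), … with moves {5, 6}:
g(0) = mex{} = 0
g(1) = mex{} = 0
g(2) = mex{} = 0
g(3) = mex{} = 0
g(4) = mex{} = 0
g(5) = mex{0} = 1
g(6) = mex{0} = 1
g(7) = mex{0} = 1
So g(7) = 1.
The value of a disjunctive sum is the nim-sum of the parts.
Combined value = 1 ⊕ 1 = 0.

0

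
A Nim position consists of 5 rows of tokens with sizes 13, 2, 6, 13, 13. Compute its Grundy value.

Nim-sum: 13 XOR 2 XOR 6 XOR 13 XOR 13 = 9.

9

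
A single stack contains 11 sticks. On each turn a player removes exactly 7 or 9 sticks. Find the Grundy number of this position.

Compute g(0), g(1), … for moves {7, 9}:
k:     0  1  2  3  4  5  6  7  8  9 10 11
g(k):  0  0  0  0  0  0  0  1  1  1  1  1
So g(11) = 1.

1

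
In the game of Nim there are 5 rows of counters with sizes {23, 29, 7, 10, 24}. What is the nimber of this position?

31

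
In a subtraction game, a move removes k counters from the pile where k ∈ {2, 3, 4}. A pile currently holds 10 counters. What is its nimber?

2

Compute g(0), g(1), … for moves {2, 3, 4}:
k:     0  1  2  3  4  5  6  7  8  9 10
g(k):  0  0  1  1  2  2  0  0  1  1  2
So g(10) = 2.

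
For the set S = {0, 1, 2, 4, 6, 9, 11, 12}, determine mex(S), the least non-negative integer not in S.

The values 0, 1, 2 are all present; 3 is the first non-negative integer missing from the set.

3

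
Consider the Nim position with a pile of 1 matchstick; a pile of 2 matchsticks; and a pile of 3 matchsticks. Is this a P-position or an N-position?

P-position

Compute the nim-sum pairwise:
1 ⊕ 2 = 3
3 ⊕ 3 = 0
The nim-sum is 0, so this is a P-position: the player to move is in a losing position under optimal play.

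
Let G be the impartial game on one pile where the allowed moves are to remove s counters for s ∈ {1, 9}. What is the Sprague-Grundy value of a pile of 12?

Grundy values for subtraction set {1, 9}:
k:     0  1  2  3  4  5  6  7  8  9 10 11 12
g(k):  0  1  0  1  0  1  0  1  0  1  0  1  0
So g(12) = 0.

0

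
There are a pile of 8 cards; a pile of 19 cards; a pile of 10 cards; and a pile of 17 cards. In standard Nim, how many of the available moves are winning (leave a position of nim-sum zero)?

Compute the nim-sum pairwise:
8 ^ 19 = 27
27 ^ 10 = 17
17 ^ 17 = 0
The nim-sum is already 0, so every move leaves a nonzero nim-sum — there are no winning moves.

0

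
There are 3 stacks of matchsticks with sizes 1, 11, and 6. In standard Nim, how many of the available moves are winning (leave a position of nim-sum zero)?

1

Nim-sum: 1 ^ 11 ^ 6 = 12.
The overall nim-sum is X = 12. A stack of size p has a winning move iff p XOR X < p (reduce it to p XOR X).
  1: 1 XOR 12 = 13 ≥ 1 — no move.
  11: 11 XOR 12 = 7 < 11 — winning move (to 7).
  6: 6 XOR 12 = 10 ≥ 6 — no move.
That gives 1 winning move.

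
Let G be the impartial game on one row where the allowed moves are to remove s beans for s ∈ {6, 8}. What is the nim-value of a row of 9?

1

Build the Grundy sequence with g(k) = mex{g(k−s) : s ∈ {6, 8}, s ≤ k}:
g(0) = mex{} = 0
g(1) = mex{} = 0
g(2) = mex{} = 0
g(3) = mex{} = 0
g(4) = mex{} = 0
g(5) = mex{} = 0
g(6) = mex{0} = 1
g(7) = mex{0} = 1
g(8) = mex{0} = 1
g(9) = mex{0} = 1
So g(9) = 1.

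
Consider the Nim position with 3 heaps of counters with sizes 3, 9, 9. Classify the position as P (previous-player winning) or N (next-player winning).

Nim-sum: 3 XOR 9 XOR 9 = 3.
The nim-sum is 3 ≠ 0, so this is an N-position: the player to move can win.

N-position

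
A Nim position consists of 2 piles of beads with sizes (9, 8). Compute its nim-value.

Nim-sum: 9 XOR 8 = 1.

1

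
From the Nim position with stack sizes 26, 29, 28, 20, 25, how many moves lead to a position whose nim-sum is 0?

Nim-sum: 26 ^ 29 ^ 28 ^ 20 ^ 25 = 22.
The overall nim-sum is X = 22. A stack of size p has a winning move iff p XOR X < p (reduce it to p XOR X).
  26: 26 XOR 22 = 12 < 26 — winning move (to 12).
  29: 29 XOR 22 = 11 < 29 — winning move (to 11).
  28: 28 XOR 22 = 10 < 28 — winning move (to 10).
  20: 20 XOR 22 = 2 < 20 — winning move (to 2).
  25: 25 XOR 22 = 15 < 25 — winning move (to 15).
That gives 5 winning moves.

5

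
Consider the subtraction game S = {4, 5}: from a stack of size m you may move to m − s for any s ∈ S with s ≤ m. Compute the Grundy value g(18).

Compute g(0), g(1), … for moves {4, 5}:
k:     0  1  2  3  4  5  6  7  8  9 10 11 12 13 14 15 16 17 18
g(k):  0  0  0  0  1  1  1  1  2  0  0  0  0  1  1  1  1  2  0
So g(18) = 0.

0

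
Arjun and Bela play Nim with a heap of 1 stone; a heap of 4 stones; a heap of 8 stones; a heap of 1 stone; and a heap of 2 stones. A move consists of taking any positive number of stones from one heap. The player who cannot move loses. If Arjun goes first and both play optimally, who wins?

Arjun wins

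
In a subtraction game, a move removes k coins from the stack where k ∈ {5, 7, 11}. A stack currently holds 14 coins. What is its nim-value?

Compute g(0), g(1), … for moves {5, 7, 11}:
k:     0  1  2  3  4  5  6  7  8  9 10 11 12 13 14
g(k):  0  0  0  0  0  1  1  1  1  1  2  2  2  2  2
So g(14) = 2.

2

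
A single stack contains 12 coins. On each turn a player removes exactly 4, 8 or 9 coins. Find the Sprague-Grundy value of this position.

3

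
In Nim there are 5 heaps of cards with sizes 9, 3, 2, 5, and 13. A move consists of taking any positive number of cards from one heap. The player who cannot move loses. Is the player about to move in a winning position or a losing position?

Losing position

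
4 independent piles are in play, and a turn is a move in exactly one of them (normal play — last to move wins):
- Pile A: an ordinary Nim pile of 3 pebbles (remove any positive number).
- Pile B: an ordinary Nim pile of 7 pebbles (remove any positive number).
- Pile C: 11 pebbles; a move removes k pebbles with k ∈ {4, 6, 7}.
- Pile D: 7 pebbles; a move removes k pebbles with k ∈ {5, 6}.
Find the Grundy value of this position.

5

Pile A is a plain Nim pile of size 3, so its Grundy value is 3.
Pile B is a plain Nim pile of size 7, so its Grundy value is 7.
For pile C, compute g(0), g(1), … with moves {4, 6, 7}:
g(0) = mex{} = 0
g(1) = mex{} = 0
g(2) = mex{} = 0
g(3) = mex{} = 0
g(4) = mex{0} = 1
g(5) = mex{0} = 1
g(6) = mex{0} = 1
g(7) = mex{0} = 1
g(8) = mex{0,1} = 2
g(9) = mex{0,1} = 2
g(10) = mex{0,1} = 2
g(11) = mex{1} = 0
So g(11) = 0.
Grundy values for pile D (subtraction set {5, 6}):
g(0) = mex{} = 0
g(1) = mex{} = 0
g(2) = mex{} = 0
g(3) = mex{} = 0
g(4) = mex{} = 0
g(5) = mex{0} = 1
g(6) = mex{0} = 1
g(7) = mex{0} = 1
So g(7) = 1.
The value of a disjunctive sum is the nim-sum of the parts.
Combined value = 3 XOR 7 XOR 0 XOR 1 = 5.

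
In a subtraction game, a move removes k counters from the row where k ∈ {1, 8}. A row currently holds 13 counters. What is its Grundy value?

Build the Grundy sequence with g(k) = mex{g(k−s) : s ∈ {1, 8}, s ≤ k}:
g(0) = mex{} = 0
g(1) = mex{0} = 1
g(2) = mex{1} = 0
g(3) = mex{0} = 1
g(4) = mex{1} = 0
g(5) = mex{0} = 1
g(6) = mex{1} = 0
g(7) = mex{0} = 1
g(8) = mex{0,1} = 2
g(9) = mex{1,2} = 0
g(10) = mex{0} = 1
g(11) = mex{1} = 0
g(12) = mex{0} = 1
g(13) = mex{1} = 0
So g(13) = 0.

0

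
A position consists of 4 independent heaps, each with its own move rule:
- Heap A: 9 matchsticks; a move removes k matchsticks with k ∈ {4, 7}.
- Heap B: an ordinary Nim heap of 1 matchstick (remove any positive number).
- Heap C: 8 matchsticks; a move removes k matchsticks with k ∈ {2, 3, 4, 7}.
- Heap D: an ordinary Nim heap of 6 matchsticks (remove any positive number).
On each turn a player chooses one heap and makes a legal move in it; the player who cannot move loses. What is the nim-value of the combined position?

Build the Grundy sequence for heap A with g(k) = mex{g(k−s) : s ∈ {4, 7}, s ≤ k}:
k:     0  1  2  3  4  5  6  7  8  9
g(k):  0  0  0  0  1  1  1  1  2  2
So g(9) = 2.
Heap B is a plain Nim heap of size 1, so its Grundy value is 1.
For heap C, compute g(0), g(1), … with moves {2, 3, 4, 7}:
g(0) = mex{} = 0
g(1) = mex{} = 0
g(2) = mex{0} = 1
g(3) = mex{0} = 1
g(4) = mex{0,1} = 2
g(5) = mex{0,1} = 2
g(6) = mex{1,2} = 0
g(7) = mex{0,1,2} = 3
g(8) = mex{0,2} = 1
So g(8) = 1.
Heap D is a plain Nim heap of size 6, so its Grundy value is 6.
The value of a disjunctive sum is the nim-sum of the parts.
Combined value = 2 ⊕ 1 ⊕ 1 ⊕ 6 = 4.

4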